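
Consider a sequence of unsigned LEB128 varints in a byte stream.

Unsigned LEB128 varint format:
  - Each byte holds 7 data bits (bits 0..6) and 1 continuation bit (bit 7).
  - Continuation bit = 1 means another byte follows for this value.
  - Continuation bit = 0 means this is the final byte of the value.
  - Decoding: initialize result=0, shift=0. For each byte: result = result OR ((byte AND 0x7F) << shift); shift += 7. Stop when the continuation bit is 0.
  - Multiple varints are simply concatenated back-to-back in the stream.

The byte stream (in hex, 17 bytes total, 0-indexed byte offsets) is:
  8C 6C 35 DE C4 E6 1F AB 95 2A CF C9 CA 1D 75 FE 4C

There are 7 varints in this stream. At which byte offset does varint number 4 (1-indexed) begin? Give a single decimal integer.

Answer: 7

Derivation:
  byte[0]=0x8C cont=1 payload=0x0C=12: acc |= 12<<0 -> acc=12 shift=7
  byte[1]=0x6C cont=0 payload=0x6C=108: acc |= 108<<7 -> acc=13836 shift=14 [end]
Varint 1: bytes[0:2] = 8C 6C -> value 13836 (2 byte(s))
  byte[2]=0x35 cont=0 payload=0x35=53: acc |= 53<<0 -> acc=53 shift=7 [end]
Varint 2: bytes[2:3] = 35 -> value 53 (1 byte(s))
  byte[3]=0xDE cont=1 payload=0x5E=94: acc |= 94<<0 -> acc=94 shift=7
  byte[4]=0xC4 cont=1 payload=0x44=68: acc |= 68<<7 -> acc=8798 shift=14
  byte[5]=0xE6 cont=1 payload=0x66=102: acc |= 102<<14 -> acc=1679966 shift=21
  byte[6]=0x1F cont=0 payload=0x1F=31: acc |= 31<<21 -> acc=66691678 shift=28 [end]
Varint 3: bytes[3:7] = DE C4 E6 1F -> value 66691678 (4 byte(s))
  byte[7]=0xAB cont=1 payload=0x2B=43: acc |= 43<<0 -> acc=43 shift=7
  byte[8]=0x95 cont=1 payload=0x15=21: acc |= 21<<7 -> acc=2731 shift=14
  byte[9]=0x2A cont=0 payload=0x2A=42: acc |= 42<<14 -> acc=690859 shift=21 [end]
Varint 4: bytes[7:10] = AB 95 2A -> value 690859 (3 byte(s))
  byte[10]=0xCF cont=1 payload=0x4F=79: acc |= 79<<0 -> acc=79 shift=7
  byte[11]=0xC9 cont=1 payload=0x49=73: acc |= 73<<7 -> acc=9423 shift=14
  byte[12]=0xCA cont=1 payload=0x4A=74: acc |= 74<<14 -> acc=1221839 shift=21
  byte[13]=0x1D cont=0 payload=0x1D=29: acc |= 29<<21 -> acc=62039247 shift=28 [end]
Varint 5: bytes[10:14] = CF C9 CA 1D -> value 62039247 (4 byte(s))
  byte[14]=0x75 cont=0 payload=0x75=117: acc |= 117<<0 -> acc=117 shift=7 [end]
Varint 6: bytes[14:15] = 75 -> value 117 (1 byte(s))
  byte[15]=0xFE cont=1 payload=0x7E=126: acc |= 126<<0 -> acc=126 shift=7
  byte[16]=0x4C cont=0 payload=0x4C=76: acc |= 76<<7 -> acc=9854 shift=14 [end]
Varint 7: bytes[15:17] = FE 4C -> value 9854 (2 byte(s))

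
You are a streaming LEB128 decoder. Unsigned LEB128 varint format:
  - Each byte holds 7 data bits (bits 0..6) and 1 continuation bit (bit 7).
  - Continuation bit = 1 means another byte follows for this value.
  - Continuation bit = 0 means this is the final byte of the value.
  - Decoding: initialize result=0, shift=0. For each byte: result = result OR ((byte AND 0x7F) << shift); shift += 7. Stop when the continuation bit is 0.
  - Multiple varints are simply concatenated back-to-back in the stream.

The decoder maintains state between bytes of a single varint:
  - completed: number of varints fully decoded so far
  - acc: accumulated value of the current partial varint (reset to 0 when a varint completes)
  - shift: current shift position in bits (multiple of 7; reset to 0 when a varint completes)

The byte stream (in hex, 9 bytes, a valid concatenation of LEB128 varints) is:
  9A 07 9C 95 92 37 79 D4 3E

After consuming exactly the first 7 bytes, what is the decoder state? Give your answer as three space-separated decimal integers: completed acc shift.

byte[0]=0x9A cont=1 payload=0x1A: acc |= 26<<0 -> completed=0 acc=26 shift=7
byte[1]=0x07 cont=0 payload=0x07: varint #1 complete (value=922); reset -> completed=1 acc=0 shift=0
byte[2]=0x9C cont=1 payload=0x1C: acc |= 28<<0 -> completed=1 acc=28 shift=7
byte[3]=0x95 cont=1 payload=0x15: acc |= 21<<7 -> completed=1 acc=2716 shift=14
byte[4]=0x92 cont=1 payload=0x12: acc |= 18<<14 -> completed=1 acc=297628 shift=21
byte[5]=0x37 cont=0 payload=0x37: varint #2 complete (value=115640988); reset -> completed=2 acc=0 shift=0
byte[6]=0x79 cont=0 payload=0x79: varint #3 complete (value=121); reset -> completed=3 acc=0 shift=0

Answer: 3 0 0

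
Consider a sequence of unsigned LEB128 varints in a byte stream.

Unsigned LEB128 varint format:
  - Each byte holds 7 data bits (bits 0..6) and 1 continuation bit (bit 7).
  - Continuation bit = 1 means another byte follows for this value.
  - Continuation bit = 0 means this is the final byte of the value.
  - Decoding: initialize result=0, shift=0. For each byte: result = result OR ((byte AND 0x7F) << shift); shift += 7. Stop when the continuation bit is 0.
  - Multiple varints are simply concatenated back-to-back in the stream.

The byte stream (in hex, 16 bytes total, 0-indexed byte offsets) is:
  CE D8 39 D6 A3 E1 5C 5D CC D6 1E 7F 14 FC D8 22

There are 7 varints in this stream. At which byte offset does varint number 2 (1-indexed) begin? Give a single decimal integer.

  byte[0]=0xCE cont=1 payload=0x4E=78: acc |= 78<<0 -> acc=78 shift=7
  byte[1]=0xD8 cont=1 payload=0x58=88: acc |= 88<<7 -> acc=11342 shift=14
  byte[2]=0x39 cont=0 payload=0x39=57: acc |= 57<<14 -> acc=945230 shift=21 [end]
Varint 1: bytes[0:3] = CE D8 39 -> value 945230 (3 byte(s))
  byte[3]=0xD6 cont=1 payload=0x56=86: acc |= 86<<0 -> acc=86 shift=7
  byte[4]=0xA3 cont=1 payload=0x23=35: acc |= 35<<7 -> acc=4566 shift=14
  byte[5]=0xE1 cont=1 payload=0x61=97: acc |= 97<<14 -> acc=1593814 shift=21
  byte[6]=0x5C cont=0 payload=0x5C=92: acc |= 92<<21 -> acc=194531798 shift=28 [end]
Varint 2: bytes[3:7] = D6 A3 E1 5C -> value 194531798 (4 byte(s))
  byte[7]=0x5D cont=0 payload=0x5D=93: acc |= 93<<0 -> acc=93 shift=7 [end]
Varint 3: bytes[7:8] = 5D -> value 93 (1 byte(s))
  byte[8]=0xCC cont=1 payload=0x4C=76: acc |= 76<<0 -> acc=76 shift=7
  byte[9]=0xD6 cont=1 payload=0x56=86: acc |= 86<<7 -> acc=11084 shift=14
  byte[10]=0x1E cont=0 payload=0x1E=30: acc |= 30<<14 -> acc=502604 shift=21 [end]
Varint 4: bytes[8:11] = CC D6 1E -> value 502604 (3 byte(s))
  byte[11]=0x7F cont=0 payload=0x7F=127: acc |= 127<<0 -> acc=127 shift=7 [end]
Varint 5: bytes[11:12] = 7F -> value 127 (1 byte(s))
  byte[12]=0x14 cont=0 payload=0x14=20: acc |= 20<<0 -> acc=20 shift=7 [end]
Varint 6: bytes[12:13] = 14 -> value 20 (1 byte(s))
  byte[13]=0xFC cont=1 payload=0x7C=124: acc |= 124<<0 -> acc=124 shift=7
  byte[14]=0xD8 cont=1 payload=0x58=88: acc |= 88<<7 -> acc=11388 shift=14
  byte[15]=0x22 cont=0 payload=0x22=34: acc |= 34<<14 -> acc=568444 shift=21 [end]
Varint 7: bytes[13:16] = FC D8 22 -> value 568444 (3 byte(s))

Answer: 3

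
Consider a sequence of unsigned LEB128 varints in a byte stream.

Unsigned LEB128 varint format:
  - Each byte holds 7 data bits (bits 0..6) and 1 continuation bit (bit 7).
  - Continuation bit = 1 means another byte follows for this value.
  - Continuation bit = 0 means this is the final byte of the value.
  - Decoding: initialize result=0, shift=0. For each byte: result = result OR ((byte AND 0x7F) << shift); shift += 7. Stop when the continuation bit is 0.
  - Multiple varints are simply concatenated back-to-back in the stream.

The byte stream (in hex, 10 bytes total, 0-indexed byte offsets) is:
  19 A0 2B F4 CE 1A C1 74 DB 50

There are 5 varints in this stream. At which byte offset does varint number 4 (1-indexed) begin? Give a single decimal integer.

Answer: 6

Derivation:
  byte[0]=0x19 cont=0 payload=0x19=25: acc |= 25<<0 -> acc=25 shift=7 [end]
Varint 1: bytes[0:1] = 19 -> value 25 (1 byte(s))
  byte[1]=0xA0 cont=1 payload=0x20=32: acc |= 32<<0 -> acc=32 shift=7
  byte[2]=0x2B cont=0 payload=0x2B=43: acc |= 43<<7 -> acc=5536 shift=14 [end]
Varint 2: bytes[1:3] = A0 2B -> value 5536 (2 byte(s))
  byte[3]=0xF4 cont=1 payload=0x74=116: acc |= 116<<0 -> acc=116 shift=7
  byte[4]=0xCE cont=1 payload=0x4E=78: acc |= 78<<7 -> acc=10100 shift=14
  byte[5]=0x1A cont=0 payload=0x1A=26: acc |= 26<<14 -> acc=436084 shift=21 [end]
Varint 3: bytes[3:6] = F4 CE 1A -> value 436084 (3 byte(s))
  byte[6]=0xC1 cont=1 payload=0x41=65: acc |= 65<<0 -> acc=65 shift=7
  byte[7]=0x74 cont=0 payload=0x74=116: acc |= 116<<7 -> acc=14913 shift=14 [end]
Varint 4: bytes[6:8] = C1 74 -> value 14913 (2 byte(s))
  byte[8]=0xDB cont=1 payload=0x5B=91: acc |= 91<<0 -> acc=91 shift=7
  byte[9]=0x50 cont=0 payload=0x50=80: acc |= 80<<7 -> acc=10331 shift=14 [end]
Varint 5: bytes[8:10] = DB 50 -> value 10331 (2 byte(s))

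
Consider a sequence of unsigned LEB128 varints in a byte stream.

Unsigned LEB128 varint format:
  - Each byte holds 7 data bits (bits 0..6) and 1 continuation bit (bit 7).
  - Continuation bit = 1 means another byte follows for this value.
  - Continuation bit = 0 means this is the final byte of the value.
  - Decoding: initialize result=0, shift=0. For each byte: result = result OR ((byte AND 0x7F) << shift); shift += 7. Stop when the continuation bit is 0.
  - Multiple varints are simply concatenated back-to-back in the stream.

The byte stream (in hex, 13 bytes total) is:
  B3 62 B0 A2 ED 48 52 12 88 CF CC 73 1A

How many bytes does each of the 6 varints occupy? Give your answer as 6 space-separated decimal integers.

Answer: 2 4 1 1 4 1

Derivation:
  byte[0]=0xB3 cont=1 payload=0x33=51: acc |= 51<<0 -> acc=51 shift=7
  byte[1]=0x62 cont=0 payload=0x62=98: acc |= 98<<7 -> acc=12595 shift=14 [end]
Varint 1: bytes[0:2] = B3 62 -> value 12595 (2 byte(s))
  byte[2]=0xB0 cont=1 payload=0x30=48: acc |= 48<<0 -> acc=48 shift=7
  byte[3]=0xA2 cont=1 payload=0x22=34: acc |= 34<<7 -> acc=4400 shift=14
  byte[4]=0xED cont=1 payload=0x6D=109: acc |= 109<<14 -> acc=1790256 shift=21
  byte[5]=0x48 cont=0 payload=0x48=72: acc |= 72<<21 -> acc=152785200 shift=28 [end]
Varint 2: bytes[2:6] = B0 A2 ED 48 -> value 152785200 (4 byte(s))
  byte[6]=0x52 cont=0 payload=0x52=82: acc |= 82<<0 -> acc=82 shift=7 [end]
Varint 3: bytes[6:7] = 52 -> value 82 (1 byte(s))
  byte[7]=0x12 cont=0 payload=0x12=18: acc |= 18<<0 -> acc=18 shift=7 [end]
Varint 4: bytes[7:8] = 12 -> value 18 (1 byte(s))
  byte[8]=0x88 cont=1 payload=0x08=8: acc |= 8<<0 -> acc=8 shift=7
  byte[9]=0xCF cont=1 payload=0x4F=79: acc |= 79<<7 -> acc=10120 shift=14
  byte[10]=0xCC cont=1 payload=0x4C=76: acc |= 76<<14 -> acc=1255304 shift=21
  byte[11]=0x73 cont=0 payload=0x73=115: acc |= 115<<21 -> acc=242427784 shift=28 [end]
Varint 5: bytes[8:12] = 88 CF CC 73 -> value 242427784 (4 byte(s))
  byte[12]=0x1A cont=0 payload=0x1A=26: acc |= 26<<0 -> acc=26 shift=7 [end]
Varint 6: bytes[12:13] = 1A -> value 26 (1 byte(s))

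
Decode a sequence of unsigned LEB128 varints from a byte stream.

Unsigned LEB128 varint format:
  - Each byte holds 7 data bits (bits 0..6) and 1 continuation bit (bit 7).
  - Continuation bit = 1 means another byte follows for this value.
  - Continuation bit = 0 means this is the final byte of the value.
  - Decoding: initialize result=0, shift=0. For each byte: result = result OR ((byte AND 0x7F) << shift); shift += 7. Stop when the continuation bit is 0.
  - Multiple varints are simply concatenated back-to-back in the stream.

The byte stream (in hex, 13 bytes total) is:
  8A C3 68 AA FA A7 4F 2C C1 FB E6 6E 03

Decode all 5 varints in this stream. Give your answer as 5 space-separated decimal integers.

Answer: 1712522 166329642 44 232373697 3

Derivation:
  byte[0]=0x8A cont=1 payload=0x0A=10: acc |= 10<<0 -> acc=10 shift=7
  byte[1]=0xC3 cont=1 payload=0x43=67: acc |= 67<<7 -> acc=8586 shift=14
  byte[2]=0x68 cont=0 payload=0x68=104: acc |= 104<<14 -> acc=1712522 shift=21 [end]
Varint 1: bytes[0:3] = 8A C3 68 -> value 1712522 (3 byte(s))
  byte[3]=0xAA cont=1 payload=0x2A=42: acc |= 42<<0 -> acc=42 shift=7
  byte[4]=0xFA cont=1 payload=0x7A=122: acc |= 122<<7 -> acc=15658 shift=14
  byte[5]=0xA7 cont=1 payload=0x27=39: acc |= 39<<14 -> acc=654634 shift=21
  byte[6]=0x4F cont=0 payload=0x4F=79: acc |= 79<<21 -> acc=166329642 shift=28 [end]
Varint 2: bytes[3:7] = AA FA A7 4F -> value 166329642 (4 byte(s))
  byte[7]=0x2C cont=0 payload=0x2C=44: acc |= 44<<0 -> acc=44 shift=7 [end]
Varint 3: bytes[7:8] = 2C -> value 44 (1 byte(s))
  byte[8]=0xC1 cont=1 payload=0x41=65: acc |= 65<<0 -> acc=65 shift=7
  byte[9]=0xFB cont=1 payload=0x7B=123: acc |= 123<<7 -> acc=15809 shift=14
  byte[10]=0xE6 cont=1 payload=0x66=102: acc |= 102<<14 -> acc=1686977 shift=21
  byte[11]=0x6E cont=0 payload=0x6E=110: acc |= 110<<21 -> acc=232373697 shift=28 [end]
Varint 4: bytes[8:12] = C1 FB E6 6E -> value 232373697 (4 byte(s))
  byte[12]=0x03 cont=0 payload=0x03=3: acc |= 3<<0 -> acc=3 shift=7 [end]
Varint 5: bytes[12:13] = 03 -> value 3 (1 byte(s))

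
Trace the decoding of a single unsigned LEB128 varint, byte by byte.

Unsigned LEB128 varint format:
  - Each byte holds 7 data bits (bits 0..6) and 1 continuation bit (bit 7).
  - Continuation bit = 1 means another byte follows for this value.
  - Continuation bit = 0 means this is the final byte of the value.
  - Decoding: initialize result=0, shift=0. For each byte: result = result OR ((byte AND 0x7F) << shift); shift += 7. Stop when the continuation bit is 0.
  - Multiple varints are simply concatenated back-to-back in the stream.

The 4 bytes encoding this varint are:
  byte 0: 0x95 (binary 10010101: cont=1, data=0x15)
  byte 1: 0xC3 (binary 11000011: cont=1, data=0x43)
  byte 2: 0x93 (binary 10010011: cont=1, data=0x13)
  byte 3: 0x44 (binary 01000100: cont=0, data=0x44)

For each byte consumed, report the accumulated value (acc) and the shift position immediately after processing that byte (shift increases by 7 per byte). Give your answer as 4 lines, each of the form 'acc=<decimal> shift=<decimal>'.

Answer: acc=21 shift=7
acc=8597 shift=14
acc=319893 shift=21
acc=142926229 shift=28

Derivation:
byte 0=0x95: payload=0x15=21, contrib = 21<<0 = 21; acc -> 21, shift -> 7
byte 1=0xC3: payload=0x43=67, contrib = 67<<7 = 8576; acc -> 8597, shift -> 14
byte 2=0x93: payload=0x13=19, contrib = 19<<14 = 311296; acc -> 319893, shift -> 21
byte 3=0x44: payload=0x44=68, contrib = 68<<21 = 142606336; acc -> 142926229, shift -> 28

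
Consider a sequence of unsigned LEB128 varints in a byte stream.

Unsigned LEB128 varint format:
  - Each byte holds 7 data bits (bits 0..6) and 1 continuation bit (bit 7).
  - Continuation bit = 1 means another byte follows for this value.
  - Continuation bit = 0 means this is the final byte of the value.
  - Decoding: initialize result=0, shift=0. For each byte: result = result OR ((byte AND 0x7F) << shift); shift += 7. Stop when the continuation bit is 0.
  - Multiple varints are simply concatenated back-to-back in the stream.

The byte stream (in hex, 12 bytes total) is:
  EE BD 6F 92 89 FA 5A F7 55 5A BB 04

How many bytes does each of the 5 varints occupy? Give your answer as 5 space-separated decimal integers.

  byte[0]=0xEE cont=1 payload=0x6E=110: acc |= 110<<0 -> acc=110 shift=7
  byte[1]=0xBD cont=1 payload=0x3D=61: acc |= 61<<7 -> acc=7918 shift=14
  byte[2]=0x6F cont=0 payload=0x6F=111: acc |= 111<<14 -> acc=1826542 shift=21 [end]
Varint 1: bytes[0:3] = EE BD 6F -> value 1826542 (3 byte(s))
  byte[3]=0x92 cont=1 payload=0x12=18: acc |= 18<<0 -> acc=18 shift=7
  byte[4]=0x89 cont=1 payload=0x09=9: acc |= 9<<7 -> acc=1170 shift=14
  byte[5]=0xFA cont=1 payload=0x7A=122: acc |= 122<<14 -> acc=2000018 shift=21
  byte[6]=0x5A cont=0 payload=0x5A=90: acc |= 90<<21 -> acc=190743698 shift=28 [end]
Varint 2: bytes[3:7] = 92 89 FA 5A -> value 190743698 (4 byte(s))
  byte[7]=0xF7 cont=1 payload=0x77=119: acc |= 119<<0 -> acc=119 shift=7
  byte[8]=0x55 cont=0 payload=0x55=85: acc |= 85<<7 -> acc=10999 shift=14 [end]
Varint 3: bytes[7:9] = F7 55 -> value 10999 (2 byte(s))
  byte[9]=0x5A cont=0 payload=0x5A=90: acc |= 90<<0 -> acc=90 shift=7 [end]
Varint 4: bytes[9:10] = 5A -> value 90 (1 byte(s))
  byte[10]=0xBB cont=1 payload=0x3B=59: acc |= 59<<0 -> acc=59 shift=7
  byte[11]=0x04 cont=0 payload=0x04=4: acc |= 4<<7 -> acc=571 shift=14 [end]
Varint 5: bytes[10:12] = BB 04 -> value 571 (2 byte(s))

Answer: 3 4 2 1 2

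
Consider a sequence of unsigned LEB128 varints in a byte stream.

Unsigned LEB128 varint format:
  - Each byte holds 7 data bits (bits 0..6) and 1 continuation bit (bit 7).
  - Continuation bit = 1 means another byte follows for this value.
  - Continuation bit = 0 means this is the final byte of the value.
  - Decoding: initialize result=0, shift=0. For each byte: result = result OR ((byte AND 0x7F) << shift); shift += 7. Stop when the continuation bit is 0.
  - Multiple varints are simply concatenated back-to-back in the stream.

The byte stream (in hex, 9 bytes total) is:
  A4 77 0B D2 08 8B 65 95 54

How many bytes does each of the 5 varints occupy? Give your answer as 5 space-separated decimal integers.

Answer: 2 1 2 2 2

Derivation:
  byte[0]=0xA4 cont=1 payload=0x24=36: acc |= 36<<0 -> acc=36 shift=7
  byte[1]=0x77 cont=0 payload=0x77=119: acc |= 119<<7 -> acc=15268 shift=14 [end]
Varint 1: bytes[0:2] = A4 77 -> value 15268 (2 byte(s))
  byte[2]=0x0B cont=0 payload=0x0B=11: acc |= 11<<0 -> acc=11 shift=7 [end]
Varint 2: bytes[2:3] = 0B -> value 11 (1 byte(s))
  byte[3]=0xD2 cont=1 payload=0x52=82: acc |= 82<<0 -> acc=82 shift=7
  byte[4]=0x08 cont=0 payload=0x08=8: acc |= 8<<7 -> acc=1106 shift=14 [end]
Varint 3: bytes[3:5] = D2 08 -> value 1106 (2 byte(s))
  byte[5]=0x8B cont=1 payload=0x0B=11: acc |= 11<<0 -> acc=11 shift=7
  byte[6]=0x65 cont=0 payload=0x65=101: acc |= 101<<7 -> acc=12939 shift=14 [end]
Varint 4: bytes[5:7] = 8B 65 -> value 12939 (2 byte(s))
  byte[7]=0x95 cont=1 payload=0x15=21: acc |= 21<<0 -> acc=21 shift=7
  byte[8]=0x54 cont=0 payload=0x54=84: acc |= 84<<7 -> acc=10773 shift=14 [end]
Varint 5: bytes[7:9] = 95 54 -> value 10773 (2 byte(s))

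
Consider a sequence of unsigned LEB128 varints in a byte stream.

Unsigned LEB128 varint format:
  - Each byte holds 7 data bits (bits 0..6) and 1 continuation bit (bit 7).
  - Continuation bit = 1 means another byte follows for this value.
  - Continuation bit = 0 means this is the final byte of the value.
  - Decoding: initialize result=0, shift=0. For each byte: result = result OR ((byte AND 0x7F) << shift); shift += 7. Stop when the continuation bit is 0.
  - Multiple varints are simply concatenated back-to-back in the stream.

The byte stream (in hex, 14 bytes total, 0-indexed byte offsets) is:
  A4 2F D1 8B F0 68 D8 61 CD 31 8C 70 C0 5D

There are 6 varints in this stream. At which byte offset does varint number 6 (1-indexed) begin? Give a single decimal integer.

Answer: 12

Derivation:
  byte[0]=0xA4 cont=1 payload=0x24=36: acc |= 36<<0 -> acc=36 shift=7
  byte[1]=0x2F cont=0 payload=0x2F=47: acc |= 47<<7 -> acc=6052 shift=14 [end]
Varint 1: bytes[0:2] = A4 2F -> value 6052 (2 byte(s))
  byte[2]=0xD1 cont=1 payload=0x51=81: acc |= 81<<0 -> acc=81 shift=7
  byte[3]=0x8B cont=1 payload=0x0B=11: acc |= 11<<7 -> acc=1489 shift=14
  byte[4]=0xF0 cont=1 payload=0x70=112: acc |= 112<<14 -> acc=1836497 shift=21
  byte[5]=0x68 cont=0 payload=0x68=104: acc |= 104<<21 -> acc=219940305 shift=28 [end]
Varint 2: bytes[2:6] = D1 8B F0 68 -> value 219940305 (4 byte(s))
  byte[6]=0xD8 cont=1 payload=0x58=88: acc |= 88<<0 -> acc=88 shift=7
  byte[7]=0x61 cont=0 payload=0x61=97: acc |= 97<<7 -> acc=12504 shift=14 [end]
Varint 3: bytes[6:8] = D8 61 -> value 12504 (2 byte(s))
  byte[8]=0xCD cont=1 payload=0x4D=77: acc |= 77<<0 -> acc=77 shift=7
  byte[9]=0x31 cont=0 payload=0x31=49: acc |= 49<<7 -> acc=6349 shift=14 [end]
Varint 4: bytes[8:10] = CD 31 -> value 6349 (2 byte(s))
  byte[10]=0x8C cont=1 payload=0x0C=12: acc |= 12<<0 -> acc=12 shift=7
  byte[11]=0x70 cont=0 payload=0x70=112: acc |= 112<<7 -> acc=14348 shift=14 [end]
Varint 5: bytes[10:12] = 8C 70 -> value 14348 (2 byte(s))
  byte[12]=0xC0 cont=1 payload=0x40=64: acc |= 64<<0 -> acc=64 shift=7
  byte[13]=0x5D cont=0 payload=0x5D=93: acc |= 93<<7 -> acc=11968 shift=14 [end]
Varint 6: bytes[12:14] = C0 5D -> value 11968 (2 byte(s))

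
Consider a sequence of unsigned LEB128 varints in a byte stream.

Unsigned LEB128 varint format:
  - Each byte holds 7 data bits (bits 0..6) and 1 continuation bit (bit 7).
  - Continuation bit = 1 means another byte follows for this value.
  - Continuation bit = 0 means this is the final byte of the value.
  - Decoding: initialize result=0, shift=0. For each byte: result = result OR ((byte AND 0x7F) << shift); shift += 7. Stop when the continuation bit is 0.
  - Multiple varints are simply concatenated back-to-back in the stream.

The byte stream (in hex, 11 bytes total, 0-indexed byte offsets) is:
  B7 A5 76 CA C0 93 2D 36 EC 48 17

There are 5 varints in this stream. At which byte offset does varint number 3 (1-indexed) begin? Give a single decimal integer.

Answer: 7

Derivation:
  byte[0]=0xB7 cont=1 payload=0x37=55: acc |= 55<<0 -> acc=55 shift=7
  byte[1]=0xA5 cont=1 payload=0x25=37: acc |= 37<<7 -> acc=4791 shift=14
  byte[2]=0x76 cont=0 payload=0x76=118: acc |= 118<<14 -> acc=1938103 shift=21 [end]
Varint 1: bytes[0:3] = B7 A5 76 -> value 1938103 (3 byte(s))
  byte[3]=0xCA cont=1 payload=0x4A=74: acc |= 74<<0 -> acc=74 shift=7
  byte[4]=0xC0 cont=1 payload=0x40=64: acc |= 64<<7 -> acc=8266 shift=14
  byte[5]=0x93 cont=1 payload=0x13=19: acc |= 19<<14 -> acc=319562 shift=21
  byte[6]=0x2D cont=0 payload=0x2D=45: acc |= 45<<21 -> acc=94691402 shift=28 [end]
Varint 2: bytes[3:7] = CA C0 93 2D -> value 94691402 (4 byte(s))
  byte[7]=0x36 cont=0 payload=0x36=54: acc |= 54<<0 -> acc=54 shift=7 [end]
Varint 3: bytes[7:8] = 36 -> value 54 (1 byte(s))
  byte[8]=0xEC cont=1 payload=0x6C=108: acc |= 108<<0 -> acc=108 shift=7
  byte[9]=0x48 cont=0 payload=0x48=72: acc |= 72<<7 -> acc=9324 shift=14 [end]
Varint 4: bytes[8:10] = EC 48 -> value 9324 (2 byte(s))
  byte[10]=0x17 cont=0 payload=0x17=23: acc |= 23<<0 -> acc=23 shift=7 [end]
Varint 5: bytes[10:11] = 17 -> value 23 (1 byte(s))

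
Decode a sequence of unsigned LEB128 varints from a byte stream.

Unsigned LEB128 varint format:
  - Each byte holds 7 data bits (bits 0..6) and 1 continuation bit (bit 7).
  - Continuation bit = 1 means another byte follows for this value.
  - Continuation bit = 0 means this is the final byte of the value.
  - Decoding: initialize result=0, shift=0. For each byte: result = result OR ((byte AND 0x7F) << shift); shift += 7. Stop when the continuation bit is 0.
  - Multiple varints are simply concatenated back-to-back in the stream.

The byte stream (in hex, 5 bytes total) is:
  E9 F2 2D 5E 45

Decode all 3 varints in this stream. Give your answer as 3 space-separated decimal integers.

  byte[0]=0xE9 cont=1 payload=0x69=105: acc |= 105<<0 -> acc=105 shift=7
  byte[1]=0xF2 cont=1 payload=0x72=114: acc |= 114<<7 -> acc=14697 shift=14
  byte[2]=0x2D cont=0 payload=0x2D=45: acc |= 45<<14 -> acc=751977 shift=21 [end]
Varint 1: bytes[0:3] = E9 F2 2D -> value 751977 (3 byte(s))
  byte[3]=0x5E cont=0 payload=0x5E=94: acc |= 94<<0 -> acc=94 shift=7 [end]
Varint 2: bytes[3:4] = 5E -> value 94 (1 byte(s))
  byte[4]=0x45 cont=0 payload=0x45=69: acc |= 69<<0 -> acc=69 shift=7 [end]
Varint 3: bytes[4:5] = 45 -> value 69 (1 byte(s))

Answer: 751977 94 69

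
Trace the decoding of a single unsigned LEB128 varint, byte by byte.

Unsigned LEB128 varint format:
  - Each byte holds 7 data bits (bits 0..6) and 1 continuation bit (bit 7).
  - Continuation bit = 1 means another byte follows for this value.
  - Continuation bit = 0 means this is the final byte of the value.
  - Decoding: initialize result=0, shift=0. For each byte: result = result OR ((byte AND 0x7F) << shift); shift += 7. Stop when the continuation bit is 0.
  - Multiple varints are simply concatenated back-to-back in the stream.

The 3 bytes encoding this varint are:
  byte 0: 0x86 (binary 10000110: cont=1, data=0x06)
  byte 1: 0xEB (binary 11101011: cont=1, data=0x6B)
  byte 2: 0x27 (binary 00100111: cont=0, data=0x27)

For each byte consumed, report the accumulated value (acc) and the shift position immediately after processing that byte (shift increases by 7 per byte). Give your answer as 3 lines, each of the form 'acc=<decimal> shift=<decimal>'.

Answer: acc=6 shift=7
acc=13702 shift=14
acc=652678 shift=21

Derivation:
byte 0=0x86: payload=0x06=6, contrib = 6<<0 = 6; acc -> 6, shift -> 7
byte 1=0xEB: payload=0x6B=107, contrib = 107<<7 = 13696; acc -> 13702, shift -> 14
byte 2=0x27: payload=0x27=39, contrib = 39<<14 = 638976; acc -> 652678, shift -> 21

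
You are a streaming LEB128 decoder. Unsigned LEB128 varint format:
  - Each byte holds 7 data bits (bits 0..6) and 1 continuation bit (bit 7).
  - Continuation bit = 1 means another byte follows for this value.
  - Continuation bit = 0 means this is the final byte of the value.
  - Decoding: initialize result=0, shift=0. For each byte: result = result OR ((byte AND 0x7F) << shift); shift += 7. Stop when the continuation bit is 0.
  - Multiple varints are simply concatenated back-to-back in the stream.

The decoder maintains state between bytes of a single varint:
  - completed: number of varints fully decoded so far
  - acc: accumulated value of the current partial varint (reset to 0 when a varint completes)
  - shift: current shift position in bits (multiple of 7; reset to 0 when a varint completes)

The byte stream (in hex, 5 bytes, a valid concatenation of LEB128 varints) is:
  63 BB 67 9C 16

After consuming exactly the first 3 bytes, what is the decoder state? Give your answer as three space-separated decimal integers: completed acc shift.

byte[0]=0x63 cont=0 payload=0x63: varint #1 complete (value=99); reset -> completed=1 acc=0 shift=0
byte[1]=0xBB cont=1 payload=0x3B: acc |= 59<<0 -> completed=1 acc=59 shift=7
byte[2]=0x67 cont=0 payload=0x67: varint #2 complete (value=13243); reset -> completed=2 acc=0 shift=0

Answer: 2 0 0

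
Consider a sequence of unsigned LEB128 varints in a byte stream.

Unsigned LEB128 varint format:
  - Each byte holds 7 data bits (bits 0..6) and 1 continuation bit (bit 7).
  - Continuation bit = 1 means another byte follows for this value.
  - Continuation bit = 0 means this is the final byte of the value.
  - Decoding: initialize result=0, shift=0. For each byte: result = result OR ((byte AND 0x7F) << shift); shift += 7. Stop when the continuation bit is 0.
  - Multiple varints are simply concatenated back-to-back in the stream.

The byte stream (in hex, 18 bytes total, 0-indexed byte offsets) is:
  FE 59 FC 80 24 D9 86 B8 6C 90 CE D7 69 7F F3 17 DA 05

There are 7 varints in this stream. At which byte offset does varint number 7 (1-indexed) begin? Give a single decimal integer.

Answer: 16

Derivation:
  byte[0]=0xFE cont=1 payload=0x7E=126: acc |= 126<<0 -> acc=126 shift=7
  byte[1]=0x59 cont=0 payload=0x59=89: acc |= 89<<7 -> acc=11518 shift=14 [end]
Varint 1: bytes[0:2] = FE 59 -> value 11518 (2 byte(s))
  byte[2]=0xFC cont=1 payload=0x7C=124: acc |= 124<<0 -> acc=124 shift=7
  byte[3]=0x80 cont=1 payload=0x00=0: acc |= 0<<7 -> acc=124 shift=14
  byte[4]=0x24 cont=0 payload=0x24=36: acc |= 36<<14 -> acc=589948 shift=21 [end]
Varint 2: bytes[2:5] = FC 80 24 -> value 589948 (3 byte(s))
  byte[5]=0xD9 cont=1 payload=0x59=89: acc |= 89<<0 -> acc=89 shift=7
  byte[6]=0x86 cont=1 payload=0x06=6: acc |= 6<<7 -> acc=857 shift=14
  byte[7]=0xB8 cont=1 payload=0x38=56: acc |= 56<<14 -> acc=918361 shift=21
  byte[8]=0x6C cont=0 payload=0x6C=108: acc |= 108<<21 -> acc=227410777 shift=28 [end]
Varint 3: bytes[5:9] = D9 86 B8 6C -> value 227410777 (4 byte(s))
  byte[9]=0x90 cont=1 payload=0x10=16: acc |= 16<<0 -> acc=16 shift=7
  byte[10]=0xCE cont=1 payload=0x4E=78: acc |= 78<<7 -> acc=10000 shift=14
  byte[11]=0xD7 cont=1 payload=0x57=87: acc |= 87<<14 -> acc=1435408 shift=21
  byte[12]=0x69 cont=0 payload=0x69=105: acc |= 105<<21 -> acc=221636368 shift=28 [end]
Varint 4: bytes[9:13] = 90 CE D7 69 -> value 221636368 (4 byte(s))
  byte[13]=0x7F cont=0 payload=0x7F=127: acc |= 127<<0 -> acc=127 shift=7 [end]
Varint 5: bytes[13:14] = 7F -> value 127 (1 byte(s))
  byte[14]=0xF3 cont=1 payload=0x73=115: acc |= 115<<0 -> acc=115 shift=7
  byte[15]=0x17 cont=0 payload=0x17=23: acc |= 23<<7 -> acc=3059 shift=14 [end]
Varint 6: bytes[14:16] = F3 17 -> value 3059 (2 byte(s))
  byte[16]=0xDA cont=1 payload=0x5A=90: acc |= 90<<0 -> acc=90 shift=7
  byte[17]=0x05 cont=0 payload=0x05=5: acc |= 5<<7 -> acc=730 shift=14 [end]
Varint 7: bytes[16:18] = DA 05 -> value 730 (2 byte(s))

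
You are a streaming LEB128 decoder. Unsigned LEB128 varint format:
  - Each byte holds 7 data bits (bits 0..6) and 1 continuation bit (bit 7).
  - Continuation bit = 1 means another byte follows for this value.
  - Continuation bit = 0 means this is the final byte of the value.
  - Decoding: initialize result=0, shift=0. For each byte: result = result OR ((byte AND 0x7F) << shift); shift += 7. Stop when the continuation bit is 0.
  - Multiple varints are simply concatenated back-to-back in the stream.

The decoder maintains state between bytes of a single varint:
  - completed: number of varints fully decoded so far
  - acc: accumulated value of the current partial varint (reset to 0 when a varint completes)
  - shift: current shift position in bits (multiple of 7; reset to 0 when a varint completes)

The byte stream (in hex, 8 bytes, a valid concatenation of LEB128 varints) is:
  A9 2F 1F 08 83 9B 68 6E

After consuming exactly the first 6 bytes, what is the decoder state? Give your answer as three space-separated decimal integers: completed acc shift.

byte[0]=0xA9 cont=1 payload=0x29: acc |= 41<<0 -> completed=0 acc=41 shift=7
byte[1]=0x2F cont=0 payload=0x2F: varint #1 complete (value=6057); reset -> completed=1 acc=0 shift=0
byte[2]=0x1F cont=0 payload=0x1F: varint #2 complete (value=31); reset -> completed=2 acc=0 shift=0
byte[3]=0x08 cont=0 payload=0x08: varint #3 complete (value=8); reset -> completed=3 acc=0 shift=0
byte[4]=0x83 cont=1 payload=0x03: acc |= 3<<0 -> completed=3 acc=3 shift=7
byte[5]=0x9B cont=1 payload=0x1B: acc |= 27<<7 -> completed=3 acc=3459 shift=14

Answer: 3 3459 14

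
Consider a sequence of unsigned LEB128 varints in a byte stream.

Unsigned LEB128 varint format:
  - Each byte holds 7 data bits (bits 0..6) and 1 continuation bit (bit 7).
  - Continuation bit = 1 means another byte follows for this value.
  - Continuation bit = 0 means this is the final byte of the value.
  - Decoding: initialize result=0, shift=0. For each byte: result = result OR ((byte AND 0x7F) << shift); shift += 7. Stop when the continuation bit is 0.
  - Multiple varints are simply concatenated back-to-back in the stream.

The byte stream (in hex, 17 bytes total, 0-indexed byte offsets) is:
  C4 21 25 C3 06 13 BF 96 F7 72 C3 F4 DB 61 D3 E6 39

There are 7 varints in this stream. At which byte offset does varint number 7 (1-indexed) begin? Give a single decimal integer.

Answer: 14

Derivation:
  byte[0]=0xC4 cont=1 payload=0x44=68: acc |= 68<<0 -> acc=68 shift=7
  byte[1]=0x21 cont=0 payload=0x21=33: acc |= 33<<7 -> acc=4292 shift=14 [end]
Varint 1: bytes[0:2] = C4 21 -> value 4292 (2 byte(s))
  byte[2]=0x25 cont=0 payload=0x25=37: acc |= 37<<0 -> acc=37 shift=7 [end]
Varint 2: bytes[2:3] = 25 -> value 37 (1 byte(s))
  byte[3]=0xC3 cont=1 payload=0x43=67: acc |= 67<<0 -> acc=67 shift=7
  byte[4]=0x06 cont=0 payload=0x06=6: acc |= 6<<7 -> acc=835 shift=14 [end]
Varint 3: bytes[3:5] = C3 06 -> value 835 (2 byte(s))
  byte[5]=0x13 cont=0 payload=0x13=19: acc |= 19<<0 -> acc=19 shift=7 [end]
Varint 4: bytes[5:6] = 13 -> value 19 (1 byte(s))
  byte[6]=0xBF cont=1 payload=0x3F=63: acc |= 63<<0 -> acc=63 shift=7
  byte[7]=0x96 cont=1 payload=0x16=22: acc |= 22<<7 -> acc=2879 shift=14
  byte[8]=0xF7 cont=1 payload=0x77=119: acc |= 119<<14 -> acc=1952575 shift=21
  byte[9]=0x72 cont=0 payload=0x72=114: acc |= 114<<21 -> acc=241027903 shift=28 [end]
Varint 5: bytes[6:10] = BF 96 F7 72 -> value 241027903 (4 byte(s))
  byte[10]=0xC3 cont=1 payload=0x43=67: acc |= 67<<0 -> acc=67 shift=7
  byte[11]=0xF4 cont=1 payload=0x74=116: acc |= 116<<7 -> acc=14915 shift=14
  byte[12]=0xDB cont=1 payload=0x5B=91: acc |= 91<<14 -> acc=1505859 shift=21
  byte[13]=0x61 cont=0 payload=0x61=97: acc |= 97<<21 -> acc=204929603 shift=28 [end]
Varint 6: bytes[10:14] = C3 F4 DB 61 -> value 204929603 (4 byte(s))
  byte[14]=0xD3 cont=1 payload=0x53=83: acc |= 83<<0 -> acc=83 shift=7
  byte[15]=0xE6 cont=1 payload=0x66=102: acc |= 102<<7 -> acc=13139 shift=14
  byte[16]=0x39 cont=0 payload=0x39=57: acc |= 57<<14 -> acc=947027 shift=21 [end]
Varint 7: bytes[14:17] = D3 E6 39 -> value 947027 (3 byte(s))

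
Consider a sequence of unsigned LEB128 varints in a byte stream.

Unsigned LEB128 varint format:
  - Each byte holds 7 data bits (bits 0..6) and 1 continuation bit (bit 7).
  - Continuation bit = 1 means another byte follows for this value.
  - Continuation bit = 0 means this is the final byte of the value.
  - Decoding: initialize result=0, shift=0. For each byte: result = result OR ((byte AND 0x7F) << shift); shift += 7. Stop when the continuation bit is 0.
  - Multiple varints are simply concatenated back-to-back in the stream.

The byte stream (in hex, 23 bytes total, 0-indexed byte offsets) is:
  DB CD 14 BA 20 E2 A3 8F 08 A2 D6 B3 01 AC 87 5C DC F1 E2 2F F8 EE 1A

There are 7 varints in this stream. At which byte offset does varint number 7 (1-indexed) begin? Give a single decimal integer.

  byte[0]=0xDB cont=1 payload=0x5B=91: acc |= 91<<0 -> acc=91 shift=7
  byte[1]=0xCD cont=1 payload=0x4D=77: acc |= 77<<7 -> acc=9947 shift=14
  byte[2]=0x14 cont=0 payload=0x14=20: acc |= 20<<14 -> acc=337627 shift=21 [end]
Varint 1: bytes[0:3] = DB CD 14 -> value 337627 (3 byte(s))
  byte[3]=0xBA cont=1 payload=0x3A=58: acc |= 58<<0 -> acc=58 shift=7
  byte[4]=0x20 cont=0 payload=0x20=32: acc |= 32<<7 -> acc=4154 shift=14 [end]
Varint 2: bytes[3:5] = BA 20 -> value 4154 (2 byte(s))
  byte[5]=0xE2 cont=1 payload=0x62=98: acc |= 98<<0 -> acc=98 shift=7
  byte[6]=0xA3 cont=1 payload=0x23=35: acc |= 35<<7 -> acc=4578 shift=14
  byte[7]=0x8F cont=1 payload=0x0F=15: acc |= 15<<14 -> acc=250338 shift=21
  byte[8]=0x08 cont=0 payload=0x08=8: acc |= 8<<21 -> acc=17027554 shift=28 [end]
Varint 3: bytes[5:9] = E2 A3 8F 08 -> value 17027554 (4 byte(s))
  byte[9]=0xA2 cont=1 payload=0x22=34: acc |= 34<<0 -> acc=34 shift=7
  byte[10]=0xD6 cont=1 payload=0x56=86: acc |= 86<<7 -> acc=11042 shift=14
  byte[11]=0xB3 cont=1 payload=0x33=51: acc |= 51<<14 -> acc=846626 shift=21
  byte[12]=0x01 cont=0 payload=0x01=1: acc |= 1<<21 -> acc=2943778 shift=28 [end]
Varint 4: bytes[9:13] = A2 D6 B3 01 -> value 2943778 (4 byte(s))
  byte[13]=0xAC cont=1 payload=0x2C=44: acc |= 44<<0 -> acc=44 shift=7
  byte[14]=0x87 cont=1 payload=0x07=7: acc |= 7<<7 -> acc=940 shift=14
  byte[15]=0x5C cont=0 payload=0x5C=92: acc |= 92<<14 -> acc=1508268 shift=21 [end]
Varint 5: bytes[13:16] = AC 87 5C -> value 1508268 (3 byte(s))
  byte[16]=0xDC cont=1 payload=0x5C=92: acc |= 92<<0 -> acc=92 shift=7
  byte[17]=0xF1 cont=1 payload=0x71=113: acc |= 113<<7 -> acc=14556 shift=14
  byte[18]=0xE2 cont=1 payload=0x62=98: acc |= 98<<14 -> acc=1620188 shift=21
  byte[19]=0x2F cont=0 payload=0x2F=47: acc |= 47<<21 -> acc=100186332 shift=28 [end]
Varint 6: bytes[16:20] = DC F1 E2 2F -> value 100186332 (4 byte(s))
  byte[20]=0xF8 cont=1 payload=0x78=120: acc |= 120<<0 -> acc=120 shift=7
  byte[21]=0xEE cont=1 payload=0x6E=110: acc |= 110<<7 -> acc=14200 shift=14
  byte[22]=0x1A cont=0 payload=0x1A=26: acc |= 26<<14 -> acc=440184 shift=21 [end]
Varint 7: bytes[20:23] = F8 EE 1A -> value 440184 (3 byte(s))

Answer: 20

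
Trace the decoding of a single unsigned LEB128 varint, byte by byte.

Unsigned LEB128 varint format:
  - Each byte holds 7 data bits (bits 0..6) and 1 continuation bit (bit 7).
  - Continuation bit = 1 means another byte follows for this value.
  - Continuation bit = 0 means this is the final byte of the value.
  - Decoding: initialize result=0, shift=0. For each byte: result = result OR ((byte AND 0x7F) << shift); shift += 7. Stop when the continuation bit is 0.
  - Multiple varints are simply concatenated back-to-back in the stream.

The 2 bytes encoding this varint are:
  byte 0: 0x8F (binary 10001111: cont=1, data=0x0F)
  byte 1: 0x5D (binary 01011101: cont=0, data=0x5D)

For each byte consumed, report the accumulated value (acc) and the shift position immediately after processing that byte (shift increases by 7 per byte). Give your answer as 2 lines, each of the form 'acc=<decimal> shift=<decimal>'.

byte 0=0x8F: payload=0x0F=15, contrib = 15<<0 = 15; acc -> 15, shift -> 7
byte 1=0x5D: payload=0x5D=93, contrib = 93<<7 = 11904; acc -> 11919, shift -> 14

Answer: acc=15 shift=7
acc=11919 shift=14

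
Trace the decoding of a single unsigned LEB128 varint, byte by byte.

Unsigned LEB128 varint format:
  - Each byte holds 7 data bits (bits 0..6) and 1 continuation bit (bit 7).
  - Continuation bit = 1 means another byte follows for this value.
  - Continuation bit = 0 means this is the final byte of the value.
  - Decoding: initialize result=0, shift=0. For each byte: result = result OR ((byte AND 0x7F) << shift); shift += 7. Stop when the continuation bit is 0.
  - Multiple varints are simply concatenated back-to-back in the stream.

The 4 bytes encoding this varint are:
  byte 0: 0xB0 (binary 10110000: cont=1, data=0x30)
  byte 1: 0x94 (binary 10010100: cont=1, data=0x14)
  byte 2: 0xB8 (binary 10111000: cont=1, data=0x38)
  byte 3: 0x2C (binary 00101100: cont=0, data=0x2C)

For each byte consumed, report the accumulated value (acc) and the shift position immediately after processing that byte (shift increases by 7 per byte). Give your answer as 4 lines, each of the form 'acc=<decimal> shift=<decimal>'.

Answer: acc=48 shift=7
acc=2608 shift=14
acc=920112 shift=21
acc=93194800 shift=28

Derivation:
byte 0=0xB0: payload=0x30=48, contrib = 48<<0 = 48; acc -> 48, shift -> 7
byte 1=0x94: payload=0x14=20, contrib = 20<<7 = 2560; acc -> 2608, shift -> 14
byte 2=0xB8: payload=0x38=56, contrib = 56<<14 = 917504; acc -> 920112, shift -> 21
byte 3=0x2C: payload=0x2C=44, contrib = 44<<21 = 92274688; acc -> 93194800, shift -> 28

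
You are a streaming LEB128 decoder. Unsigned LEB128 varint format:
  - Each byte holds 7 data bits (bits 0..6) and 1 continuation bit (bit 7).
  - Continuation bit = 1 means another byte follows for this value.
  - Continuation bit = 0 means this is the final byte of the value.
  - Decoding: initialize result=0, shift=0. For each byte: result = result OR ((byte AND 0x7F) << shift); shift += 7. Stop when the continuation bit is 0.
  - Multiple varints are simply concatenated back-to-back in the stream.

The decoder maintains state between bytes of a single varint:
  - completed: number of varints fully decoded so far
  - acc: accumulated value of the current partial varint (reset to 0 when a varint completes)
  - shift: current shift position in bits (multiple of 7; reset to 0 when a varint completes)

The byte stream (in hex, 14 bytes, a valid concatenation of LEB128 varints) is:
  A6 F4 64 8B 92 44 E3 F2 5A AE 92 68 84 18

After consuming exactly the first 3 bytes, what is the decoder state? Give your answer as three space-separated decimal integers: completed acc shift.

Answer: 1 0 0

Derivation:
byte[0]=0xA6 cont=1 payload=0x26: acc |= 38<<0 -> completed=0 acc=38 shift=7
byte[1]=0xF4 cont=1 payload=0x74: acc |= 116<<7 -> completed=0 acc=14886 shift=14
byte[2]=0x64 cont=0 payload=0x64: varint #1 complete (value=1653286); reset -> completed=1 acc=0 shift=0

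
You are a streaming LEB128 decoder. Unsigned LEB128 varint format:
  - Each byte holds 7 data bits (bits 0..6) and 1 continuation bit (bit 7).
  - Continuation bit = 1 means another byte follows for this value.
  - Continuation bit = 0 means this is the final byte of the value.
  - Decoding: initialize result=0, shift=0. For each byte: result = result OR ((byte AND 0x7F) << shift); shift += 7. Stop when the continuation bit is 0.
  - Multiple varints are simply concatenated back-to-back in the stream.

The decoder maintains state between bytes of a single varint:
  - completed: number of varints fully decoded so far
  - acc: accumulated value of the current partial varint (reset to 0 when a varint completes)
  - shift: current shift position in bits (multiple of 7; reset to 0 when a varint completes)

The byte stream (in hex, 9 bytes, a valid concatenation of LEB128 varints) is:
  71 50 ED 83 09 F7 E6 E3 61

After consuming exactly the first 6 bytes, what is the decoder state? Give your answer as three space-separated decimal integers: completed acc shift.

Answer: 3 119 7

Derivation:
byte[0]=0x71 cont=0 payload=0x71: varint #1 complete (value=113); reset -> completed=1 acc=0 shift=0
byte[1]=0x50 cont=0 payload=0x50: varint #2 complete (value=80); reset -> completed=2 acc=0 shift=0
byte[2]=0xED cont=1 payload=0x6D: acc |= 109<<0 -> completed=2 acc=109 shift=7
byte[3]=0x83 cont=1 payload=0x03: acc |= 3<<7 -> completed=2 acc=493 shift=14
byte[4]=0x09 cont=0 payload=0x09: varint #3 complete (value=147949); reset -> completed=3 acc=0 shift=0
byte[5]=0xF7 cont=1 payload=0x77: acc |= 119<<0 -> completed=3 acc=119 shift=7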